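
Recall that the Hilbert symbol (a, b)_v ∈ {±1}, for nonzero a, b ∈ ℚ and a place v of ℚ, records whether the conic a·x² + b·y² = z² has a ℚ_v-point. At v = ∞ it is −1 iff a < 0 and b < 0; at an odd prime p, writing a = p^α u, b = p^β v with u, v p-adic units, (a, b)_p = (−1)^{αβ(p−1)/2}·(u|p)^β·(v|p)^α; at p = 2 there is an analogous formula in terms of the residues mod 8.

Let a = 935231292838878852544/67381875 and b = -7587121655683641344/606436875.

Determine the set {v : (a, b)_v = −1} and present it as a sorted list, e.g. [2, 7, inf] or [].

(a, b) ≡ (589589, -1937221) mod (ℚ^×)²; places V = {2, 3, 5, 7, 11, 13, 19, 23, 31, ∞}.
(a,b)_∞: sgn(589589)=+, sgn(-1937221)=−, so +1.
(a,b)_5: α=-4, u≡4; β=-4, v≡4 (mod 5); (4|5)=+1, (4|5)=+1; sign (−1)^0·+1^-4·+1^-4 = +1.
(a,b)_13: α=3, u≡4; β=3, v≡7 (mod 13); (4|13)=+1, (7|13)=-1; sign (−1)^0·+1^3·-1^3 = -1.
(a,b)_11: α=-3, u≡8; β=-3, v≡7 (mod 11); (8|11)=-1, (7|11)=-1; sign (−1)^1·-1^-3·-1^-3 = -1.
(a,b)_3: α=-4, u≡2; β=-6, v≡2 (mod 3); (2|3)=-1, (2|3)=-1; sign (−1)^0·-1^-6·-1^-4 = +1.
(a,b)_31: α=1, u≡7; β=1, v≡10 (mod 31); (7|31)=+1, (10|31)=+1; sign (−1)^1·+1^1·+1^1 = -1.
(a,b)_7: α=9, u≡5; β=6, v≡4 (mod 7); (5|7)=-1, (4|7)=+1; sign (−1)^0·-1^6·+1^9 = +1.
(a,b)_19: α=1, u≡1; β=1, v≡13 (mod 19); (1|19)=+1, (13|19)=-1; sign (−1)^1·+1^1·-1^1 = +1.
(a,b)_23: α=4, u≡7; β=3, v≡7 (mod 23); (7|23)=-1, (7|23)=-1; sign (−1)^0·-1^3·-1^4 = -1.
(a,b)_2: α=6, β=12; u≡5, v≡3 (mod 8); ε(u)ε(v)=0·1, αω(v)=6·1, βω(u)=12·1; sum ≡ 0  ⇒  +1.
Ram(589589, -1937221) = {11, 13, 23, 31}; no ℚ_11-point on the conic.

[11, 13, 23, 31]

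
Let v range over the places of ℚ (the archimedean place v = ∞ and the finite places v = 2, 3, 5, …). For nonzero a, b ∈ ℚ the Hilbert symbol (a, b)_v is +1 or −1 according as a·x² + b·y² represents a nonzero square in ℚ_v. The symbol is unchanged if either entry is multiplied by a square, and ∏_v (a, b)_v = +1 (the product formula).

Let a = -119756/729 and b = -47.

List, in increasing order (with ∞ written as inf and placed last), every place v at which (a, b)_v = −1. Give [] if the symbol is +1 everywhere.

(a, b) ≡ (-611, -47) mod (ℚ^×)²; places V = {2, 3, 7, 13, 47, ∞}.
(a,b)_7: α=2, u≡6; β=0, v≡2 (mod 7); (6|7)=-1, (2|7)=+1; sign (−1)^0·-1^0·+1^2 = +1.
(a,b)_3: α=-6, u≡1; β=0, v≡1 (mod 3); (1|3)=+1, (1|3)=+1; sign (−1)^0·+1^0·+1^-6 = +1.
(a,b)_13: α=1, u≡5; β=0, v≡5 (mod 13); (5|13)=-1, (5|13)=-1; sign (−1)^0·-1^0·-1^1 = -1.
(a,b)_47: α=1, u≡27; β=1, v≡46 (mod 47); (27|47)=+1, (46|47)=-1; sign (−1)^1·+1^1·-1^1 = +1.
(a,b)_∞: sgn(-611)=−, sgn(-47)=−, so -1.
(a,b)_2: α=2, β=0; u≡5, v≡1 (mod 8); ε(u)ε(v)=0·0, αω(v)=2·0, βω(u)=0·1; sum ≡ 0  ⇒  +1.
Ram(-611, -47) = {13, ∞}; no ℚ_13-point on the conic.

[13, inf]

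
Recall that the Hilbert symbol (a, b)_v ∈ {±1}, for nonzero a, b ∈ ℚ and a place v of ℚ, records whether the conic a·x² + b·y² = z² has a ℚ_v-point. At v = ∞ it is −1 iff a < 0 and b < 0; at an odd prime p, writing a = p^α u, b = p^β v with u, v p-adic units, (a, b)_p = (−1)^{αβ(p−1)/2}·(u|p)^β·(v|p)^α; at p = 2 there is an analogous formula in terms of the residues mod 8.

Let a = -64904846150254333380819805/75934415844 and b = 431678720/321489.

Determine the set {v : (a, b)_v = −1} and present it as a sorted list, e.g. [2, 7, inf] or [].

(a, b) ≡ (-69136045, 1686245) mod (ℚ^×)²; places V = {2, 3, 5, 7, 11, 13, 17, 23, 31, 41, 43, ∞}.
(a,b)_11: α=3, u≡7; β=1, v≡10 (mod 11); (7|11)=-1, (10|11)=-1; sign (−1)^1·-1^1·-1^3 = -1.
(a,b)_7: α=-2, u≡1; β=-2, v≡2 (mod 7); (1|7)=+1, (2|7)=+1; sign (−1)^0·+1^-2·+1^-2 = +1.
(a,b)_3: α=-18, u≡2; β=-8, v≡2 (mod 3); (2|3)=-1, (2|3)=-1; sign (−1)^0·-1^-8·-1^-18 = +1.
(a,b)_17: α=2, u≡11; β=0, v≡16 (mod 17); (11|17)=-1, (16|17)=+1; sign (−1)^0·-1^0·+1^2 = +1.
(a,b)_13: α=4, u≡9; β=0, v≡8 (mod 13); (9|13)=+1, (8|13)=-1; sign (−1)^0·+1^0·-1^4 = +1.
(a,b)_2: α=-2, β=8; u≡3, v≡5 (mod 8); ε(u)ε(v)=1·0, αω(v)=-2·1, βω(u)=8·1; sum ≡ 0  ⇒  +1.
(a,b)_31: α=3, u≡8; β=1, v≡17 (mod 31); (8|31)=+1, (17|31)=-1; sign (−1)^1·+1^1·-1^3 = +1.
(a,b)_∞: sgn(-69136045)=−, sgn(1686245)=+, so +1.
(a,b)_5: α=1, u≡1; β=1, v≡1 (mod 5); (1|5)=+1, (1|5)=+1; sign (−1)^0·+1^1·+1^1 = +1.
(a,b)_43: α=3, u≡35; β=1, v≡39 (mod 43); (35|43)=+1, (39|43)=-1; sign (−1)^1·+1^1·-1^3 = +1.
(a,b)_23: α=3, u≡1; β=1, v≡10 (mod 23); (1|23)=+1, (10|23)=-1; sign (−1)^1·+1^1·-1^3 = +1.
(a,b)_41: α=1, u≡13; β=0, v≡27 (mod 41); (13|41)=-1, (27|41)=-1; sign (−1)^0·-1^0·-1^1 = -1.
Ram(-69136045, 1686245) = {11, 41}; no ℚ_11-point on the conic.

[11, 41]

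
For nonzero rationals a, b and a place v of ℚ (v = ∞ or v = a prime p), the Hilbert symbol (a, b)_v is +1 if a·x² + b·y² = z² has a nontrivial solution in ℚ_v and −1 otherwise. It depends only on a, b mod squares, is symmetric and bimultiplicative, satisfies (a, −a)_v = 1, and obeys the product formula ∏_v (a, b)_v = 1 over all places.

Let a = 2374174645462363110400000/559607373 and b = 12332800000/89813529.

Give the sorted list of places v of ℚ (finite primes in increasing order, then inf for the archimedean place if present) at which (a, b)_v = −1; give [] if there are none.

Mod squares: a ≡ 12147070, b ≡ 19270. Check v ∈ {∞, 2, 3, 5, 11, 13, 41, 43, 47, 53}.
v=43: a=43^1·(≡35), b=43^0·(≡6) mod 43; (35|43)=+1, (6|43)=+1; (−1)^{1·0·21}·(+1)^0·(+1)^1 = +1.
v=11: a=11^2·(≡9), b=11^0·(≡5) mod 11; (9|11)=+1, (5|11)=+1; (−1)^{2·0·5}·(+1)^0·(+1)^2 = +1.
v=13: a=13^-1·(≡2), b=13^-2·(≡1) mod 13; (2|13)=-1, (1|13)=+1; (−1)^{-1·-2·6}·(-1)^-2·(+1)^-1 = +1.
v=∞: 12147070 > 0 and 19270 > 0  ⇒  (a,b)_∞ = +1.
v=47: a=47^4·(≡2), b=47^1·(≡25) mod 47; (2|47)=+1, (25|47)=+1; (−1)^{4·1·23}·(+1)^1·(+1)^4 = +1.
v=3: a=3^-16·(≡1), b=3^-12·(≡1) mod 3; (1|3)=+1, (1|3)=+1; (−1)^{-16·-12·1}·(+1)^-12·(+1)^-16 = +1.
v=2: v_2(a)=13, v_2(b)=11; units ≡ 7, 3 (mod 8); ε·ε+αω+βω = 1·1+13·1+11·0 ≡ 0  ⇒  (a,b)_2 = +1.
v=5: a=5^5·(≡1), b=5^5·(≡4) mod 5; (1|5)=+1, (4|5)=+1; (−1)^{5·5·2}·(+1)^5·(+1)^5 = +1.
v=41: a=41^3·(≡1), b=41^1·(≡38) mod 41; (1|41)=+1, (38|41)=-1; (−1)^{3·1·20}·(+1)^1·(-1)^3 = -1.
v=53: a=53^1·(≡19), b=53^0·(≡21) mod 53; (19|53)=-1, (21|53)=-1; (−1)^{1·0·26}·(-1)^0·(-1)^1 = -1.
|Ram(12147070, 19270)| = 2, even; anisotropic at {41, 53}.

[41, 53]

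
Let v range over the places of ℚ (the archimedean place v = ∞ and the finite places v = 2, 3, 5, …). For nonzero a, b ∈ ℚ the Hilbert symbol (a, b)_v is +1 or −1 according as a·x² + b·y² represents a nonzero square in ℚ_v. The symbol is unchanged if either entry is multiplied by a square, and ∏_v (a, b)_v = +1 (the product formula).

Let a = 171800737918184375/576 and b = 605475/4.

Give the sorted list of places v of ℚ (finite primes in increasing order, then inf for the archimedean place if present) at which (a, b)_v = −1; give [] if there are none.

[2, 11, 23, 53]

(a, b) ≡ (37895, 299) mod (ℚ^×)²; places V = {2, 3, 5, 7, 11, 13, 23, 53, ∞}.
(a,b)_23: α=6, u≡7; β=1, v≡9 (mod 23); (7|23)=-1, (9|23)=+1; sign (−1)^0·-1^1·+1^6 = -1.
(a,b)_11: α=1, u≡6; β=0, v≡6 (mod 11); (6|11)=-1, (6|11)=-1; sign (−1)^0·-1^0·-1^1 = -1.
(a,b)_3: α=-2, u≡2; β=4, v≡2 (mod 3); (2|3)=-1, (2|3)=-1; sign (−1)^0·-1^4·-1^-2 = +1.
(a,b)_13: α=1, u≡1; β=1, v≡12 (mod 13); (1|13)=+1, (12|13)=+1; sign (−1)^0·+1^1·+1^1 = +1.
(a,b)_53: α=1, u≡12; β=0, v≡14 (mod 53); (12|53)=-1, (14|53)=-1; sign (−1)^0·-1^0·-1^1 = -1.
(a,b)_∞: sgn(37895)=+, sgn(299)=+, so +1.
(a,b)_5: α=5, u≡4; β=2, v≡1 (mod 5); (4|5)=+1, (1|5)=+1; sign (−1)^0·+1^2·+1^5 = +1.
(a,b)_7: α=2, u≡4; β=0, v≡6 (mod 7); (4|7)=+1, (6|7)=-1; sign (−1)^0·+1^0·-1^2 = +1.
(a,b)_2: α=-6, β=-2; u≡7, v≡3 (mod 8); ε(u)ε(v)=1·1, αω(v)=-6·1, βω(u)=-2·0; sum ≡ 1  ⇒  -1.
Ram(37895, 299) = {2, 11, 23, 53}; no ℚ_2-point on the conic.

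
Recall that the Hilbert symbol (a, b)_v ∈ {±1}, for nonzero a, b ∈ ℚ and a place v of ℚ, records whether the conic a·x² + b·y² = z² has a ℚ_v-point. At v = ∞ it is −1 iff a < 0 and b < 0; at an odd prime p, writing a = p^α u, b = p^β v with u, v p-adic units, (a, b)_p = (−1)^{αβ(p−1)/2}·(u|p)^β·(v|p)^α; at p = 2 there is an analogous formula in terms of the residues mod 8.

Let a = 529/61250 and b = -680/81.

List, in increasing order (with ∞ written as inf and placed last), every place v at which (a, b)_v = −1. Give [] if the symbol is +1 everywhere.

[2, 5]

Mod squares: a ≡ 2, b ≡ -170. Check v ∈ {∞, 2, 3, 5, 7, 17, 23}.
v=∞: 2 > 0 and -170 < 0  ⇒  (a,b)_∞ = +1.
v=23: a=23^2·(≡1), b=23^0·(≡20) mod 23; (1|23)=+1, (20|23)=-1; (−1)^{2·0·11}·(+1)^0·(-1)^2 = +1.
v=3: a=3^0·(≡2), b=3^-4·(≡1) mod 3; (2|3)=-1, (1|3)=+1; (−1)^{0·-4·1}·(-1)^-4·(+1)^0 = +1.
v=5: a=5^-4·(≡3), b=5^1·(≡4) mod 5; (3|5)=-1, (4|5)=+1; (−1)^{-4·1·2}·(-1)^1·(+1)^-4 = -1.
v=7: a=7^-2·(≡1), b=7^0·(≡5) mod 7; (1|7)=+1, (5|7)=-1; (−1)^{-2·0·3}·(+1)^0·(-1)^-2 = +1.
v=2: v_2(a)=-1, v_2(b)=3; units ≡ 1, 3 (mod 8); ε·ε+αω+βω = 0·1+-1·1+3·0 ≡ 1  ⇒  (a,b)_2 = -1.
v=17: a=17^0·(≡15), b=17^1·(≡10) mod 17; (15|17)=+1, (10|17)=-1; (−1)^{0·1·8}·(+1)^1·(-1)^0 = +1.
|Ram(2, -170)| = 2, even; anisotropic at {2, 5}.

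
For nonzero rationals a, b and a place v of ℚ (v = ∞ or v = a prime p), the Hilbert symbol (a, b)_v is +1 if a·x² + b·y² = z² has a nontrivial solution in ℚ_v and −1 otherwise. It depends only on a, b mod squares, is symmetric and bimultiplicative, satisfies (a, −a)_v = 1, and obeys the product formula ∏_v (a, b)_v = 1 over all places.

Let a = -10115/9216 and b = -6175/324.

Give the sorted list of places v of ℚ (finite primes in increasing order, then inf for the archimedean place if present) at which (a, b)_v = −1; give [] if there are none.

[5, 7, 19, inf]

Mod squares: a ≡ -35, b ≡ -247. Check v ∈ {∞, 2, 3, 5, 7, 13, 17, 19}.
v=∞: -35 < 0 and -247 < 0  ⇒  (a,b)_∞ = -1.
v=3: a=3^-2·(≡1), b=3^-4·(≡2) mod 3; (1|3)=+1, (2|3)=-1; (−1)^{-2·-4·1}·(+1)^-4·(-1)^-2 = +1.
v=7: a=7^1·(≡1), b=7^0·(≡3) mod 7; (1|7)=+1, (3|7)=-1; (−1)^{1·0·3}·(+1)^0·(-1)^1 = -1.
v=5: a=5^1·(≡2), b=5^2·(≡2) mod 5; (2|5)=-1, (2|5)=-1; (−1)^{1·2·2}·(-1)^2·(-1)^1 = -1.
v=13: a=13^0·(≡1), b=13^1·(≡7) mod 13; (1|13)=+1, (7|13)=-1; (−1)^{0·1·6}·(+1)^1·(-1)^0 = +1.
v=2: v_2(a)=-10, v_2(b)=-2; units ≡ 5, 1 (mod 8); ε·ε+αω+βω = 0·0+-10·0+-2·1 ≡ 0  ⇒  (a,b)_2 = +1.
v=19: a=19^0·(≡12), b=19^1·(≡17) mod 19; (12|19)=-1, (17|19)=+1; (−1)^{0·1·9}·(-1)^1·(+1)^0 = -1.
v=17: a=17^2·(≡8), b=17^0·(≡13) mod 17; (8|17)=+1, (13|17)=+1; (−1)^{2·0·8}·(+1)^0·(+1)^2 = +1.
|Ram(-35, -247)| = 4, even; anisotropic at {5, 7, 19, ∞}.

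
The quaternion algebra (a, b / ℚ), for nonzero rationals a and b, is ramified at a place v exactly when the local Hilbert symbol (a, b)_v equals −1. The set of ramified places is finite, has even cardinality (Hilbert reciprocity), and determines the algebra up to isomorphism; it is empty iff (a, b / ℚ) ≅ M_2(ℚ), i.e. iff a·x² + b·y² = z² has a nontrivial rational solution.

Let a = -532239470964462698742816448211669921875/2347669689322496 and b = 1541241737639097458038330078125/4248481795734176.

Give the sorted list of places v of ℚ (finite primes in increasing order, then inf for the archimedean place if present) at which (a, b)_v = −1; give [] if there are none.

Mod squares: a ≡ -209, b ≡ 754. Check v ∈ {∞, 2, 3, 5, 7, 11, 13, 19, 23, 29, 43}.
v=29: a=29^4·(≡20), b=29^3·(≡21) mod 29; (20|29)=+1, (21|29)=-1; (−1)^{4·3·14}·(+1)^3·(-1)^4 = +1.
v=5: a=5^22·(≡1), b=5^16·(≡1) mod 5; (1|5)=+1, (1|5)=+1; (−1)^{22·16·2}·(+1)^16·(+1)^22 = +1.
v=13: a=13^0·(≡9), b=13^-1·(≡7) mod 13; (9|13)=+1, (7|13)=-1; (−1)^{0·-1·6}·(+1)^-1·(-1)^0 = +1.
v=∞: -209 < 0 and 754 > 0  ⇒  (a,b)_∞ = +1.
v=19: a=19^9·(≡15), b=19^6·(≡13) mod 19; (15|19)=-1, (13|19)=-1; (−1)^{9·6·9}·(-1)^6·(-1)^9 = -1.
v=2: v_2(a)=-10, v_2(b)=-5; units ≡ 7, 1 (mod 8); ε·ε+αω+βω = 1·0+-10·0+-5·0 ≡ 0  ⇒  (a,b)_2 = +1.
v=3: a=3^0·(≡1), b=3^2·(≡1) mod 3; (1|3)=+1, (1|3)=+1; (−1)^{0·2·1}·(+1)^2·(+1)^0 = +1.
v=7: a=7^-6·(≡1), b=7^-8·(≡3) mod 7; (1|7)=+1, (3|7)=-1; (−1)^{-6·-8·3}·(+1)^-8·(-1)^-6 = +1.
v=43: a=43^2·(≡17), b=43^2·(≡9) mod 43; (17|43)=+1, (9|43)=+1; (−1)^{2·2·21}·(+1)^2·(+1)^2 = +1.
v=11: a=11^-7·(≡9), b=11^-6·(≡7) mod 11; (9|11)=+1, (7|11)=-1; (−1)^{-7·-6·5}·(+1)^-6·(-1)^-7 = -1.
v=23: a=23^2·(≡11), b=23^2·(≡3) mod 23; (11|23)=-1, (3|23)=+1; (−1)^{2·2·11}·(-1)^2·(+1)^2 = +1.
Ram(-209, 754) = {11, 19}; no ℚ_11-point on the conic.

[11, 19]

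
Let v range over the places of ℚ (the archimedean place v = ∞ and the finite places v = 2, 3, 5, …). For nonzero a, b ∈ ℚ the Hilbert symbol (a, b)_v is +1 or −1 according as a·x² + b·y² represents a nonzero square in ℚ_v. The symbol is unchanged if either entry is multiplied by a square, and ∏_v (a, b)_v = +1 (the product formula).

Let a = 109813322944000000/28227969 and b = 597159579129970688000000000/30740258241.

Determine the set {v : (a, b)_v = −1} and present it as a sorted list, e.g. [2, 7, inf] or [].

[2, 13, 19, 43]

Mod squares: a ≡ 19, b ≡ 2795. Check v ∈ {∞, 2, 3, 5, 7, 11, 13, 17, 19, 23, 43}.
v=3: a=3^-2·(≡1), b=3^-4·(≡2) mod 3; (1|3)=+1, (2|3)=-1; (−1)^{-2·-4·1}·(+1)^-4·(-1)^-2 = +1.
v=7: a=7^-2·(≡5), b=7^-2·(≡1) mod 7; (5|7)=-1, (1|7)=+1; (−1)^{-2·-2·3}·(-1)^-2·(+1)^-2 = +1.
v=5: a=5^6·(≡4), b=5^9·(≡1) mod 5; (4|5)=+1, (1|5)=+1; (−1)^{6·9·2}·(+1)^9·(+1)^6 = +1.
v=17: a=17^2·(≡4), b=17^2·(≡11) mod 17; (4|17)=+1, (11|17)=-1; (−1)^{2·2·8}·(+1)^2·(-1)^2 = +1.
v=11: a=11^-2·(≡6), b=11^-4·(≡9) mod 11; (6|11)=-1, (9|11)=+1; (−1)^{-2·-4·5}·(-1)^-4·(+1)^-2 = +1.
v=∞: 19 > 0 and 2795 > 0  ⇒  (a,b)_∞ = +1.
v=2: v_2(a)=12, v_2(b)=24; units ≡ 3, 3 (mod 8); ε·ε+αω+βω = 1·1+12·1+24·1 ≡ 1  ⇒  (a,b)_2 = -1.
v=13: a=13^2·(≡8), b=13^3·(≡8) mod 13; (8|13)=-1, (8|13)=-1; (−1)^{2·3·6}·(-1)^3·(-1)^2 = -1.
v=43: a=43^2·(≡37), b=43^3·(≡26) mod 43; (37|43)=-1, (26|43)=-1; (−1)^{2·3·21}·(-1)^3·(-1)^2 = -1.
v=23: a=23^-2·(≡11), b=23^-2·(≡12) mod 23; (11|23)=-1, (12|23)=+1; (−1)^{-2·-2·11}·(-1)^-2·(+1)^-2 = +1.
v=19: a=19^1·(≡6), b=19^2·(≡18) mod 19; (6|19)=+1, (18|19)=-1; (−1)^{1·2·9}·(+1)^2·(-1)^1 = -1.
Ram(19, 2795) = {2, 13, 19, 43}; no ℚ_2-point on the conic.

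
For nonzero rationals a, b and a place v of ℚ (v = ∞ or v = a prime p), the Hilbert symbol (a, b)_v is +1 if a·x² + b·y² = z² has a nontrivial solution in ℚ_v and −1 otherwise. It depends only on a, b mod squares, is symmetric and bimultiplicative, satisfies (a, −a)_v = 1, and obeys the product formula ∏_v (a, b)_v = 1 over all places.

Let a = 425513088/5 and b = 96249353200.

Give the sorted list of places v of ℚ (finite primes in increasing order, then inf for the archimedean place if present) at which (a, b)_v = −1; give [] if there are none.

Mod squares: a ≡ 410410, b ≡ 7. Check v ∈ {∞, 2, 3, 5, 7, 11, 13, 41}.
v=5: a=5^-1·(≡3), b=5^2·(≡3) mod 5; (3|5)=-1, (3|5)=-1; (−1)^{-1·2·2}·(-1)^2·(-1)^-1 = -1.
v=∞: 410410 > 0 and 7 > 0  ⇒  (a,b)_∞ = +1.
v=13: a=13^1·(≡5), b=13^2·(≡2) mod 13; (5|13)=-1, (2|13)=-1; (−1)^{1·2·6}·(-1)^2·(-1)^1 = -1.
v=3: a=3^4·(≡1), b=3^0·(≡1) mod 3; (1|3)=+1, (1|3)=+1; (−1)^{4·0·1}·(+1)^0·(+1)^4 = +1.
v=11: a=11^1·(≡9), b=11^2·(≡7) mod 11; (9|11)=+1, (7|11)=-1; (−1)^{1·2·5}·(+1)^2·(-1)^1 = -1.
v=7: a=7^1·(≡5), b=7^1·(≡2) mod 7; (5|7)=-1, (2|7)=+1; (−1)^{1·1·3}·(-1)^1·(+1)^1 = +1.
v=41: a=41^1·(≡24), b=41^2·(≡3) mod 41; (24|41)=-1, (3|41)=-1; (−1)^{1·2·20}·(-1)^2·(-1)^1 = -1.
v=2: v_2(a)=7, v_2(b)=4; units ≡ 5, 7 (mod 8); ε·ε+αω+βω = 0·1+7·0+4·1 ≡ 0  ⇒  (a,b)_2 = +1.
Ram(410410, 7) = {5, 11, 13, 41}; no ℚ_5-point on the conic.

[5, 11, 13, 41]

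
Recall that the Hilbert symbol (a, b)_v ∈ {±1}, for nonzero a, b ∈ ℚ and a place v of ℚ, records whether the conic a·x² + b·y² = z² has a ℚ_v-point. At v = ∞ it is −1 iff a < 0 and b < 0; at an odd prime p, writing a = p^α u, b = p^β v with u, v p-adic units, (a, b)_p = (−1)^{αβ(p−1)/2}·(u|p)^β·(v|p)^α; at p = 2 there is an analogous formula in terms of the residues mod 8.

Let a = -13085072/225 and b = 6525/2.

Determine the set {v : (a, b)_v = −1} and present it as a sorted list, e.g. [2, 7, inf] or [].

(a, b) ≡ (-817817, 58) mod (ℚ^×)²; places V = {2, 3, 5, 7, 11, 13, 19, 29, 43, ∞}.
(a,b)_43: α=1, u≡5; β=0, v≡16 (mod 43); (5|43)=-1, (16|43)=+1; sign (−1)^0·-1^0·+1^1 = +1.
(a,b)_3: α=-2, u≡1; β=2, v≡1 (mod 3); (1|3)=+1, (1|3)=+1; sign (−1)^0·+1^2·+1^-2 = +1.
(a,b)_13: α=1, u≡5; β=0, v≡6 (mod 13); (5|13)=-1, (6|13)=-1; sign (−1)^0·-1^0·-1^1 = -1.
(a,b)_∞: sgn(-817817)=−, sgn(58)=+, so +1.
(a,b)_5: α=-2, u≡2; β=2, v≡3 (mod 5); (2|5)=-1, (3|5)=-1; sign (−1)^0·-1^2·-1^-2 = +1.
(a,b)_19: α=1, u≡11; β=0, v≡4 (mod 19); (11|19)=+1, (4|19)=+1; sign (−1)^0·+1^0·+1^1 = +1.
(a,b)_11: α=1, u≡2; β=0, v≡1 (mod 11); (2|11)=-1, (1|11)=+1; sign (−1)^0·-1^0·+1^1 = +1.
(a,b)_29: α=0, u≡14; β=1, v≡11 (mod 29); (14|29)=-1, (11|29)=-1; sign (−1)^0·-1^1·-1^0 = -1.
(a,b)_7: α=1, u≡5; β=0, v≡4 (mod 7); (5|7)=-1, (4|7)=+1; sign (−1)^0·-1^0·+1^1 = +1.
(a,b)_2: α=4, β=-1; u≡7, v≡5 (mod 8); ε(u)ε(v)=1·0, αω(v)=4·1, βω(u)=-1·0; sum ≡ 0  ⇒  +1.
|Ram(-817817, 58)| = 2, even; anisotropic at {13, 29}.

[13, 29]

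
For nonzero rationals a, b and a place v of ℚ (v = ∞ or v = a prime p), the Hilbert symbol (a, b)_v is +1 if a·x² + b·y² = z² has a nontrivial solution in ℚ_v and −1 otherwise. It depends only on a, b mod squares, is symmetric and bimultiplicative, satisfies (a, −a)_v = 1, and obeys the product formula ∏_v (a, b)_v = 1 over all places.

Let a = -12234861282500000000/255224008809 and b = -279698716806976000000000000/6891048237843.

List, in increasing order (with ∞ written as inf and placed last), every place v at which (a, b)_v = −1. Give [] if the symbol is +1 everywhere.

[17, 19, 47, inf]

Mod squares: a ≡ -17, b ≡ -45543. Check v ∈ {∞, 2, 3, 5, 7, 11, 17, 19, 47}.
v=7: a=7^-2·(≡4), b=7^-2·(≡5) mod 7; (4|7)=+1, (5|7)=-1; (−1)^{-2·-2·3}·(+1)^-2·(-1)^-2 = +1.
v=47: a=47^2·(≡15), b=47^3·(≡14) mod 47; (15|47)=-1, (14|47)=+1; (−1)^{2·3·23}·(-1)^3·(+1)^2 = -1.
v=2: v_2(a)=8, v_2(b)=18; units ≡ 7, 1 (mod 8); ε·ε+αω+βω = 1·0+8·0+18·0 ≡ 0  ⇒  (a,b)_2 = +1.
v=5: a=5^10·(≡3), b=5^12·(≡3) mod 5; (3|5)=-1, (3|5)=-1; (−1)^{10·12·2}·(-1)^12·(-1)^10 = +1.
v=17: a=17^1·(≡15), b=17^1·(≡7) mod 17; (15|17)=+1, (7|17)=-1; (−1)^{1·1·8}·(+1)^1·(-1)^1 = -1.
v=∞: -17 < 0 and -45543 < 0  ⇒  (a,b)_∞ = -1.
v=11: a=11^-2·(≡3), b=11^-2·(≡8) mod 11; (3|11)=+1, (8|11)=-1; (−1)^{-2·-2·5}·(+1)^-2·(-1)^-2 = +1.
v=3: a=3^-16·(≡1), b=3^-19·(≡2) mod 3; (1|3)=+1, (2|3)=-1; (−1)^{-16·-19·1}·(+1)^-19·(-1)^-16 = +1.
v=19: a=19^4·(≡3), b=19^5·(≡7) mod 19; (3|19)=-1, (7|19)=+1; (−1)^{4·5·9}·(-1)^5·(+1)^4 = -1.
(-17, -45543 / ℚ) ramifies at {17, 19, 47, ∞}: a division algebra.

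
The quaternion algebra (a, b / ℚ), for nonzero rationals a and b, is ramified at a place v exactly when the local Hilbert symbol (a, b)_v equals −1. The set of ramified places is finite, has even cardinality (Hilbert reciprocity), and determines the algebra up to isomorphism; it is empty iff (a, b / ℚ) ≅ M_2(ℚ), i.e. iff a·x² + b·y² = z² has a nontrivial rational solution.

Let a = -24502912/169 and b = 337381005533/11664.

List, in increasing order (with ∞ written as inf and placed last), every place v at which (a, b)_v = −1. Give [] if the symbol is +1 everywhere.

Mod squares: a ≡ -382858, b ≡ 5270837. Check v ∈ {∞, 2, 3, 7, 11, 13, 23, 29, 31, 41}.
v=31: a=31^0·(≡21), b=31^1·(≡6) mod 31; (21|31)=-1, (6|31)=-1; (−1)^{0·1·15}·(-1)^1·(-1)^0 = -1.
v=2: v_2(a)=7, v_2(b)=-4; units ≡ 3, 5 (mod 8); ε·ε+αω+βω = 1·0+7·1+-4·1 ≡ 1  ⇒  (a,b)_2 = -1.
v=23: a=23^1·(≡2), b=23^2·(≡15) mod 23; (2|23)=+1, (15|23)=-1; (−1)^{1·2·11}·(+1)^2·(-1)^1 = -1.
v=7: a=7^1·(≡4), b=7^0·(≡6) mod 7; (4|7)=+1, (6|7)=-1; (−1)^{1·0·3}·(+1)^0·(-1)^1 = -1.
v=13: a=13^-2·(≡8), b=13^1·(≡8) mod 13; (8|13)=-1, (8|13)=-1; (−1)^{-2·1·6}·(-1)^1·(-1)^-2 = -1.
v=11: a=11^0·(≡7), b=11^3·(≡10) mod 11; (7|11)=-1, (10|11)=-1; (−1)^{0·3·5}·(-1)^3·(-1)^0 = -1.
v=41: a=41^1·(≡5), b=41^1·(≡17) mod 41; (5|41)=+1, (17|41)=-1; (−1)^{1·1·20}·(+1)^1·(-1)^1 = -1.
v=∞: -382858 < 0 and 5270837 > 0  ⇒  (a,b)_∞ = +1.
v=29: a=29^1·(≡20), b=29^1·(≡10) mod 29; (20|29)=+1, (10|29)=-1; (−1)^{1·1·14}·(+1)^1·(-1)^1 = -1.
v=3: a=3^0·(≡2), b=3^-6·(≡2) mod 3; (2|3)=-1, (2|3)=-1; (−1)^{0·-6·1}·(-1)^-6·(-1)^0 = +1.
|Ram(-382858, 5270837)| = 8, even; anisotropic at {2, 7, 11, 13, 23, 29, 31, 41}.

[2, 7, 11, 13, 23, 29, 31, 41]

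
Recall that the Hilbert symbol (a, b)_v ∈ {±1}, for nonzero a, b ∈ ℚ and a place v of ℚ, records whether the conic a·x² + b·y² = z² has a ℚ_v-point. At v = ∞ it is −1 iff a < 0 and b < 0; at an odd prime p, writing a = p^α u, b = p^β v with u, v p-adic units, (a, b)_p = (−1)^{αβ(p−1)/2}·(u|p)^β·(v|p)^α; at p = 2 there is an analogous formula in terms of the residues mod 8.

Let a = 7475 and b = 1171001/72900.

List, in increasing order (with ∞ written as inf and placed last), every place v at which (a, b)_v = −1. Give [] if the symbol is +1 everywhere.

[13, 41]

Mod squares: a ≡ 299, b ≡ 41. Check v ∈ {∞, 2, 3, 5, 13, 23, 41}.
v=5: a=5^2·(≡4), b=5^-2·(≡1) mod 5; (4|5)=+1, (1|5)=+1; (−1)^{2·-2·2}·(+1)^-2·(+1)^2 = +1.
v=23: a=23^1·(≡3), b=23^0·(≡9) mod 23; (3|23)=+1, (9|23)=+1; (−1)^{1·0·11}·(+1)^0·(+1)^1 = +1.
v=∞: 299 > 0 and 41 > 0  ⇒  (a,b)_∞ = +1.
v=13: a=13^1·(≡3), b=13^4·(≡6) mod 13; (3|13)=+1, (6|13)=-1; (−1)^{1·4·6}·(+1)^4·(-1)^1 = -1.
v=41: a=41^0·(≡13), b=41^1·(≡33) mod 41; (13|41)=-1, (33|41)=+1; (−1)^{0·1·20}·(-1)^1·(+1)^0 = -1.
v=2: v_2(a)=0, v_2(b)=-2; units ≡ 3, 1 (mod 8); ε·ε+αω+βω = 1·0+0·0+-2·1 ≡ 0  ⇒  (a,b)_2 = +1.
v=3: a=3^0·(≡2), b=3^-6·(≡2) mod 3; (2|3)=-1, (2|3)=-1; (−1)^{0·-6·1}·(-1)^-6·(-1)^0 = +1.
Ram(299, 41) = {13, 41}; no ℚ_13-point on the conic.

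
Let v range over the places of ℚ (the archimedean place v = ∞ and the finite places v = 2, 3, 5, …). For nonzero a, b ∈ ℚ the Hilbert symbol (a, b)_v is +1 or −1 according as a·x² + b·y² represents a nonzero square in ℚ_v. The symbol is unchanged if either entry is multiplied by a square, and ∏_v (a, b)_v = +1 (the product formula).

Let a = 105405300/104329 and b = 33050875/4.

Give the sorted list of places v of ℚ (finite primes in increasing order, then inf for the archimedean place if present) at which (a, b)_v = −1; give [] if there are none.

Mod squares: a ≡ 77, b ≡ 715. Check v ∈ {∞, 2, 3, 5, 7, 11, 13, 17, 19, 43}.
v=17: a=17^-2·(≡16), b=17^0·(≡9) mod 17; (16|17)=+1, (9|17)=+1; (−1)^{-2·0·8}·(+1)^0·(+1)^-2 = +1.
v=2: v_2(a)=2, v_2(b)=-2; units ≡ 5, 3 (mod 8); ε·ε+αω+βω = 0·1+2·1+-2·1 ≡ 0  ⇒  (a,b)_2 = +1.
v=5: a=5^2·(≡3), b=5^3·(≡3) mod 5; (3|5)=-1, (3|5)=-1; (−1)^{2·3·2}·(-1)^3·(-1)^2 = -1.
v=∞: 77 > 0 and 715 > 0  ⇒  (a,b)_∞ = +1.
v=7: a=7^1·(≡4), b=7^0·(≡1) mod 7; (4|7)=+1, (1|7)=+1; (−1)^{1·0·3}·(+1)^0·(+1)^1 = +1.
v=3: a=3^4·(≡2), b=3^0·(≡1) mod 3; (2|3)=-1, (1|3)=+1; (−1)^{4·0·1}·(-1)^0·(+1)^4 = +1.
v=11: a=11^1·(≡7), b=11^1·(≡2) mod 11; (7|11)=-1, (2|11)=-1; (−1)^{1·1·5}·(-1)^1·(-1)^1 = -1.
v=43: a=43^0·(≡8), b=43^2·(≡29) mod 43; (8|43)=-1, (29|43)=-1; (−1)^{0·2·21}·(-1)^2·(-1)^0 = +1.
v=13: a=13^2·(≡3), b=13^1·(≡1) mod 13; (3|13)=+1, (1|13)=+1; (−1)^{2·1·6}·(+1)^1·(+1)^2 = +1.
v=19: a=19^-2·(≡16), b=19^0·(≡13) mod 19; (16|19)=+1, (13|19)=-1; (−1)^{-2·0·9}·(+1)^0·(-1)^-2 = +1.
(77, 715 / ℚ) ramifies at {5, 11}: a division algebra.

[5, 11]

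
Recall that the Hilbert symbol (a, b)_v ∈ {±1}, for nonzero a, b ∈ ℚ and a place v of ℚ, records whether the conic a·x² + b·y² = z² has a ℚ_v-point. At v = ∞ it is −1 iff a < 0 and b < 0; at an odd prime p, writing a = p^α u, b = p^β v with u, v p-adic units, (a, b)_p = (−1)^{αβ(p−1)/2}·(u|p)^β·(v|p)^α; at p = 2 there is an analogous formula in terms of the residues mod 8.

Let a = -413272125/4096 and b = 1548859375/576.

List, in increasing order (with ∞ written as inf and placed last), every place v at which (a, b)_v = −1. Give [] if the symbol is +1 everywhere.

Mod squares: a ≡ -85, b ≡ 7. Check v ∈ {∞, 2, 3, 5, 7, 17}.
v=7: a=7^4·(≡5), b=7^3·(≡1) mod 7; (5|7)=-1, (1|7)=+1; (−1)^{4·3·3}·(-1)^3·(+1)^4 = -1.
v=5: a=5^3·(≡3), b=5^6·(≡2) mod 5; (3|5)=-1, (2|5)=-1; (−1)^{3·6·2}·(-1)^6·(-1)^3 = -1.
v=∞: -85 < 0 and 7 > 0  ⇒  (a,b)_∞ = +1.
v=2: v_2(a)=-12, v_2(b)=-6; units ≡ 3, 7 (mod 8); ε·ε+αω+βω = 1·1+-12·0+-6·1 ≡ 1  ⇒  (a,b)_2 = -1.
v=3: a=3^4·(≡2), b=3^-2·(≡1) mod 3; (2|3)=-1, (1|3)=+1; (−1)^{4·-2·1}·(-1)^-2·(+1)^4 = +1.
v=17: a=17^1·(≡6), b=17^2·(≡14) mod 17; (6|17)=-1, (14|17)=-1; (−1)^{1·2·8}·(-1)^2·(-1)^1 = -1.
(-85, 7 / ℚ) ramifies at {2, 5, 7, 17}: a division algebra.

[2, 5, 7, 17]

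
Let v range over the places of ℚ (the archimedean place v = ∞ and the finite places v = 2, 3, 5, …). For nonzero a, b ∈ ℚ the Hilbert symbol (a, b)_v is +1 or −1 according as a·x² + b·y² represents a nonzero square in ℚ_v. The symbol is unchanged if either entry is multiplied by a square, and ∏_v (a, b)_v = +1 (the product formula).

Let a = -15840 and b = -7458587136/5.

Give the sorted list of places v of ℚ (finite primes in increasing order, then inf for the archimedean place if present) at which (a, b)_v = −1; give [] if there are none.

[2, 5, 13, inf]

(a, b) ≡ (-110, -2730) mod (ℚ^×)²; places V = {2, 3, 5, 7, 11, 13, ∞}.
(a,b)_7: α=0, u≡1; β=3, v≡1 (mod 7); (1|7)=+1, (1|7)=+1; sign (−1)^0·+1^3·+1^0 = +1.
(a,b)_5: α=1, u≡2; β=-1, v≡4 (mod 5); (2|5)=-1, (4|5)=+1; sign (−1)^0·-1^-1·+1^1 = -1.
(a,b)_2: α=5, β=9; u≡1, v≡3 (mod 8); ε(u)ε(v)=0·1, αω(v)=5·1, βω(u)=9·0; sum ≡ 1  ⇒  -1.
(a,b)_3: α=2, u≡1; β=3, v≡2 (mod 3); (1|3)=+1, (2|3)=-1; sign (−1)^0·+1^3·-1^2 = +1.
(a,b)_∞: sgn(-110)=−, sgn(-2730)=−, so -1.
(a,b)_13: α=0, u≡7; β=1, v≡6 (mod 13); (7|13)=-1, (6|13)=-1; sign (−1)^0·-1^1·-1^0 = -1.
(a,b)_11: α=1, u≡1; β=2, v≡9 (mod 11); (1|11)=+1, (9|11)=+1; sign (−1)^0·+1^2·+1^1 = +1.
(-110, -2730 / ℚ) ramifies at {2, 5, 13, ∞}: a division algebra.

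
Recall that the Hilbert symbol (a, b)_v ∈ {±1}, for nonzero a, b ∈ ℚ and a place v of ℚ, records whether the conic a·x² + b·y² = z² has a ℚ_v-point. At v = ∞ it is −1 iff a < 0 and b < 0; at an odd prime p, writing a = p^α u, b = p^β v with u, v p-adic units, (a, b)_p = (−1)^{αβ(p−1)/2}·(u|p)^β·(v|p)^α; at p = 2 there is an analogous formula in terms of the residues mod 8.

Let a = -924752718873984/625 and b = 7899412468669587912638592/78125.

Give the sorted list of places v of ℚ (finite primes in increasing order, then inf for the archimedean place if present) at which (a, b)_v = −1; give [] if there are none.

Mod squares: a ≡ -6006, b ≡ 10010. Check v ∈ {∞, 2, 3, 5, 7, 11, 13}.
v=5: a=5^-4·(≡1), b=5^-7·(≡2) mod 5; (1|5)=+1, (2|5)=-1; (−1)^{-4·-7·2}·(+1)^-7·(-1)^-4 = +1.
v=3: a=3^1·(≡2), b=3^6·(≡2) mod 3; (2|3)=-1, (2|3)=-1; (−1)^{1·6·1}·(-1)^6·(-1)^1 = -1.
v=13: a=13^3·(≡11), b=13^3·(≡12) mod 13; (11|13)=-1, (12|13)=+1; (−1)^{3·3·6}·(-1)^3·(+1)^3 = -1.
v=2: v_2(a)=7, v_2(b)=7; units ≡ 5, 5 (mod 8); ε·ε+αω+βω = 0·0+7·1+7·1 ≡ 0  ⇒  (a,b)_2 = +1.
v=11: a=11^3·(≡9), b=11^7·(≡7) mod 11; (9|11)=+1, (7|11)=-1; (−1)^{3·7·5}·(+1)^7·(-1)^3 = +1.
v=7: a=7^7·(≡3), b=7^11·(≡4) mod 7; (3|7)=-1, (4|7)=+1; (−1)^{7·11·3}·(-1)^11·(+1)^7 = +1.
v=∞: -6006 < 0 and 10010 > 0  ⇒  (a,b)_∞ = +1.
Ram(-6006, 10010) = {3, 13}; no ℚ_3-point on the conic.

[3, 13]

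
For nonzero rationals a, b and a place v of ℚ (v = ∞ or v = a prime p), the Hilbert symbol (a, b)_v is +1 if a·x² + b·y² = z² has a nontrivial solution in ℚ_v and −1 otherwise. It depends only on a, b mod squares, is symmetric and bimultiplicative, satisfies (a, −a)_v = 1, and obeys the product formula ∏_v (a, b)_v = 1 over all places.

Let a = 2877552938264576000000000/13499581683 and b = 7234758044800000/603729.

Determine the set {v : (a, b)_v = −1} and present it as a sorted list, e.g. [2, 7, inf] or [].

Mod squares: a ≡ 195, b ≡ 1045. Check v ∈ {∞, 2, 3, 5, 7, 11, 13, 19, 23, 37}.
v=23: a=23^0·(≡14), b=23^2·(≡20) mod 23; (14|23)=-1, (20|23)=-1; (−1)^{0·2·11}·(-1)^2·(-1)^0 = +1.
v=5: a=5^9·(≡4), b=5^5·(≡4) mod 5; (4|5)=+1, (4|5)=+1; (−1)^{9·5·2}·(+1)^5·(+1)^9 = +1.
v=11: a=11^6·(≡2), b=11^3·(≡2) mod 11; (2|11)=-1, (2|11)=-1; (−1)^{6·3·5}·(-1)^3·(-1)^6 = -1.
v=7: a=7^-4·(≡5), b=7^-2·(≡1) mod 7; (5|7)=-1, (1|7)=+1; (−1)^{-4·-2·3}·(-1)^-2·(+1)^-4 = +1.
v=∞: 195 > 0 and 1045 > 0  ⇒  (a,b)_∞ = +1.
v=3: a=3^-1·(≡2), b=3^-2·(≡1) mod 3; (2|3)=-1, (1|3)=+1; (−1)^{-1·-2·1}·(-1)^-2·(+1)^-1 = +1.
v=13: a=13^3·(≡6), b=13^2·(≡5) mod 13; (6|13)=-1, (5|13)=-1; (−1)^{3·2·6}·(-1)^2·(-1)^3 = -1.
v=2: v_2(a)=20, v_2(b)=10; units ≡ 3, 5 (mod 8); ε·ε+αω+βω = 1·0+20·1+10·1 ≡ 0  ⇒  (a,b)_2 = +1.
v=37: a=37^-4·(≡7), b=37^-2·(≡27) mod 37; (7|37)=+1, (27|37)=+1; (−1)^{-4·-2·18}·(+1)^-2·(+1)^-4 = +1.
v=19: a=19^2·(≡5), b=19^1·(≡11) mod 19; (5|19)=+1, (11|19)=+1; (−1)^{2·1·9}·(+1)^1·(+1)^2 = +1.
Ram(195, 1045) = {11, 13}; no ℚ_11-point on the conic.

[11, 13]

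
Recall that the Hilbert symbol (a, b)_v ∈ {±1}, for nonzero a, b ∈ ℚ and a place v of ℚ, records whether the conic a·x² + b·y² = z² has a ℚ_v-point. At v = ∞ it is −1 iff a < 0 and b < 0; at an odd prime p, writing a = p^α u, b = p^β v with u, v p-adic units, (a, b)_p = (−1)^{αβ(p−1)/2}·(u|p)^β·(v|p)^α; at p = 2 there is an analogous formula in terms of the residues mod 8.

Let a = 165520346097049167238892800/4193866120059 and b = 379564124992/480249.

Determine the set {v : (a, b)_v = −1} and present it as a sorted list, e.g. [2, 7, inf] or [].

[11, 13]

(a, b) ≡ (143, 13) mod (ℚ^×)²; places V = {2, 3, 5, 7, 11, 13, 31, 41, 53, ∞}.
(a,b)_5: α=2, u≡3; β=0, v≡3 (mod 5); (3|5)=-1, (3|5)=-1; sign (−1)^0·-1^0·-1^2 = +1.
(a,b)_31: α=6, u≡7; β=2, v≡30 (mod 31); (7|31)=+1, (30|31)=-1; sign (−1)^0·+1^2·-1^6 = +1.
(a,b)_7: α=-2, u≡3; β=-2, v≡3 (mod 7); (3|7)=-1, (3|7)=-1; sign (−1)^0·-1^-2·-1^-2 = +1.
(a,b)_11: α=-5, u≡10; β=-2, v≡7 (mod 11); (10|11)=-1, (7|11)=-1; sign (−1)^0·-1^-2·-1^-5 = -1.
(a,b)_53: α=4, u≡47; β=2, v≡36 (mod 53); (47|53)=+1, (36|53)=+1; sign (−1)^0·+1^2·+1^4 = +1.
(a,b)_41: α=2, u≡31; β=0, v≡3 (mod 41); (31|41)=+1, (3|41)=-1; sign (−1)^0·+1^0·-1^2 = +1.
(a,b)_2: α=8, β=6; u≡7, v≡5 (mod 8); ε(u)ε(v)=1·0, αω(v)=8·1, βω(u)=6·0; sum ≡ 0  ⇒  +1.
(a,b)_13: α=3, u≡2; β=3, v≡9 (mod 13); (2|13)=-1, (9|13)=+1; sign (−1)^0·-1^3·+1^3 = -1.
(a,b)_∞: sgn(143)=+, sgn(13)=+, so +1.
(a,b)_3: α=-12, u≡2; β=-4, v≡1 (mod 3); (2|3)=-1, (1|3)=+1; sign (−1)^0·-1^-4·+1^-12 = +1.
Ram(143, 13) = {11, 13}; no ℚ_11-point on the conic.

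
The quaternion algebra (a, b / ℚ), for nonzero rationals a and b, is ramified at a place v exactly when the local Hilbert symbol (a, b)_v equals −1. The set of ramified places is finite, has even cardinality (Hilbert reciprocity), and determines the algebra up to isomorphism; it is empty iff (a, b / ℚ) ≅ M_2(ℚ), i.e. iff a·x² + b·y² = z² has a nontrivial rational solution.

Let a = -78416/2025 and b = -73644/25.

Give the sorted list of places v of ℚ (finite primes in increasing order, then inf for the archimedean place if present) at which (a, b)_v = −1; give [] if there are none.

[17, inf]

Mod squares: a ≡ -29, b ≡ -51. Check v ∈ {∞, 2, 3, 5, 13, 17, 19, 29}.
v=3: a=3^-4·(≡1), b=3^1·(≡1) mod 3; (1|3)=+1, (1|3)=+1; (−1)^{-4·1·1}·(+1)^1·(+1)^-4 = +1.
v=17: a=17^0·(≡11), b=17^1·(≡11) mod 17; (11|17)=-1, (11|17)=-1; (−1)^{0·1·8}·(-1)^1·(-1)^0 = -1.
v=13: a=13^2·(≡3), b=13^0·(≡12) mod 13; (3|13)=+1, (12|13)=+1; (−1)^{2·0·6}·(+1)^0·(+1)^2 = +1.
v=∞: -29 < 0 and -51 < 0  ⇒  (a,b)_∞ = -1.
v=2: v_2(a)=4, v_2(b)=2; units ≡ 3, 5 (mod 8); ε·ε+αω+βω = 1·0+4·1+2·1 ≡ 0  ⇒  (a,b)_2 = +1.
v=29: a=29^1·(≡13), b=29^0·(≡25) mod 29; (13|29)=+1, (25|29)=+1; (−1)^{1·0·14}·(+1)^0·(+1)^1 = +1.
v=5: a=5^-2·(≡4), b=5^-2·(≡1) mod 5; (4|5)=+1, (1|5)=+1; (−1)^{-2·-2·2}·(+1)^-2·(+1)^-2 = +1.
v=19: a=19^0·(≡17), b=19^2·(≡4) mod 19; (17|19)=+1, (4|19)=+1; (−1)^{0·2·9}·(+1)^2·(+1)^0 = +1.
|Ram(-29, -51)| = 2, even; anisotropic at {17, ∞}.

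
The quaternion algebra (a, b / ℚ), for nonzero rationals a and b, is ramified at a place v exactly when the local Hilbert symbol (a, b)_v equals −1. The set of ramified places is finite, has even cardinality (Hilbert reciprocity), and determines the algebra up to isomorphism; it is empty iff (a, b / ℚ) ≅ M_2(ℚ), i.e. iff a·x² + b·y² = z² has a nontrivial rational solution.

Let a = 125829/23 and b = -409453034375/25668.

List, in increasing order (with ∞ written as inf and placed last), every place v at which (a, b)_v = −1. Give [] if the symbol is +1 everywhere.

Mod squares: a ≡ 321563, b ≡ -1607815. Check v ∈ {∞, 2, 3, 5, 7, 11, 23, 31, 41}.
v=7: a=7^0·(≡2), b=7^4·(≡4) mod 7; (2|7)=+1, (4|7)=+1; (−1)^{0·4·3}·(+1)^4·(+1)^0 = +1.
v=31: a=31^1·(≡8), b=31^-1·(≡11) mod 31; (8|31)=+1, (11|31)=-1; (−1)^{1·-1·15}·(+1)^-1·(-1)^1 = +1.
v=41: a=41^1·(≡14), b=41^1·(≡22) mod 41; (14|41)=-1, (22|41)=-1; (−1)^{1·1·20}·(-1)^1·(-1)^1 = +1.
v=3: a=3^2·(≡2), b=3^-2·(≡2) mod 3; (2|3)=-1, (2|3)=-1; (−1)^{2·-2·1}·(-1)^-2·(-1)^2 = +1.
v=23: a=23^-1·(≡19), b=23^-1·(≡5) mod 23; (19|23)=-1, (5|23)=-1; (−1)^{-1·-1·11}·(-1)^-1·(-1)^-1 = -1.
v=∞: 321563 > 0 and -1607815 < 0  ⇒  (a,b)_∞ = +1.
v=2: v_2(a)=0, v_2(b)=-2; units ≡ 3, 1 (mod 8); ε·ε+αω+βω = 1·0+0·0+-2·1 ≡ 0  ⇒  (a,b)_2 = +1.
v=5: a=5^0·(≡3), b=5^5·(≡3) mod 5; (3|5)=-1, (3|5)=-1; (−1)^{0·5·2}·(-1)^5·(-1)^0 = -1.
v=11: a=11^1·(≡10), b=11^3·(≡4) mod 11; (10|11)=-1, (4|11)=+1; (−1)^{1·3·5}·(-1)^3·(+1)^1 = +1.
|Ram(321563, -1607815)| = 2, even; anisotropic at {5, 23}.

[5, 23]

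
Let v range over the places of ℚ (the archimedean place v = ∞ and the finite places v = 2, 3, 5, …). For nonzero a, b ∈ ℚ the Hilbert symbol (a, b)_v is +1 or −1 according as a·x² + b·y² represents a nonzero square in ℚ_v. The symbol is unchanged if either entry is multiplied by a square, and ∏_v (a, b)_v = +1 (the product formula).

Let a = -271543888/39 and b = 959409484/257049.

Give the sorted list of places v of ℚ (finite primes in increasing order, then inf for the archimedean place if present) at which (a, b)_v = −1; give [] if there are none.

(a, b) ≡ (-9867, 19) mod (ℚ^×)²; places V = {2, 3, 7, 11, 13, 17, 19, 23, 37, ∞}.
(a,b)_19: α=0, u≡8; β=3, v≡1 (mod 19); (8|19)=-1, (1|19)=+1; sign (−1)^0·-1^3·+1^0 = -1.
(a,b)_11: α=1, u≡3; β=2, v≡6 (mod 11); (3|11)=+1, (6|11)=-1; sign (−1)^0·+1^2·-1^1 = -1.
(a,b)_∞: sgn(-9867)=−, sgn(19)=+, so +1.
(a,b)_7: α=2, u≡5; β=0, v≡6 (mod 7); (5|7)=-1, (6|7)=-1; sign (−1)^0·-1^0·-1^2 = +1.
(a,b)_23: α=1, u≡18; β=0, v≡19 (mod 23); (18|23)=+1, (19|23)=-1; sign (−1)^0·+1^0·-1^1 = -1.
(a,b)_13: α=-1, u≡7; β=-4, v≡8 (mod 13); (7|13)=-1, (8|13)=-1; sign (−1)^0·-1^-4·-1^-1 = -1.
(a,b)_3: α=-1, u≡2; β=-2, v≡1 (mod 3); (2|3)=-1, (1|3)=+1; sign (−1)^0·-1^-2·+1^-1 = +1.
(a,b)_2: α=4, β=2; u≡5, v≡3 (mod 8); ε(u)ε(v)=0·1, αω(v)=4·1, βω(u)=2·1; sum ≡ 0  ⇒  +1.
(a,b)_17: α=0, u≡14; β=2, v≡9 (mod 17); (14|17)=-1, (9|17)=+1; sign (−1)^0·-1^2·+1^0 = +1.
(a,b)_37: α=2, u≡21; β=0, v≡15 (mod 37); (21|37)=+1, (15|37)=-1; sign (−1)^0·+1^0·-1^2 = +1.
(-9867, 19 / ℚ) ramifies at {11, 13, 19, 23}: a division algebra.

[11, 13, 19, 23]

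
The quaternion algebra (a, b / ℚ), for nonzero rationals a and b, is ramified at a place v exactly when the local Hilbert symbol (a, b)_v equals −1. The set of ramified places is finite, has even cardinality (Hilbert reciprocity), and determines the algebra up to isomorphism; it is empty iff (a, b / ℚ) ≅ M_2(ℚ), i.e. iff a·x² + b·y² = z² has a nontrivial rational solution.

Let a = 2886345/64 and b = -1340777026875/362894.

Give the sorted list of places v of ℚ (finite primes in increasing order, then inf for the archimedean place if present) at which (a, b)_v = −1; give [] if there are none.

Mod squares: a ≡ 6545, b ≡ -42. Check v ∈ {∞, 2, 3, 5, 7, 11, 13, 17, 23}.
v=13: a=13^0·(≡6), b=13^2·(≡1) mod 13; (6|13)=-1, (1|13)=+1; (−1)^{0·2·6}·(-1)^2·(+1)^0 = +1.
v=7: a=7^3·(≡1), b=7^-3·(≡1) mod 7; (1|7)=+1, (1|7)=+1; (−1)^{3·-3·3}·(+1)^-3·(+1)^3 = -1.
v=17: a=17^1·(≡7), b=17^2·(≡13) mod 17; (7|17)=-1, (13|17)=+1; (−1)^{1·2·8}·(-1)^2·(+1)^1 = +1.
v=3: a=3^2·(≡2), b=3^1·(≡1) mod 3; (2|3)=-1, (1|3)=+1; (−1)^{2·1·1}·(-1)^1·(+1)^2 = -1.
v=∞: 6545 > 0 and -42 < 0  ⇒  (a,b)_∞ = +1.
v=2: v_2(a)=-6, v_2(b)=-1; units ≡ 1, 3 (mod 8); ε·ε+αω+βω = 0·1+-6·1+-1·0 ≡ 0  ⇒  (a,b)_2 = +1.
v=11: a=11^1·(≡5), b=11^4·(≡7) mod 11; (5|11)=+1, (7|11)=-1; (−1)^{1·4·5}·(+1)^4·(-1)^1 = -1.
v=5: a=5^1·(≡1), b=5^4·(≡3) mod 5; (1|5)=+1, (3|5)=-1; (−1)^{1·4·2}·(+1)^4·(-1)^1 = -1.
v=23: a=23^0·(≡8), b=23^-2·(≡8) mod 23; (8|23)=+1, (8|23)=+1; (−1)^{0·-2·11}·(+1)^-2·(+1)^0 = +1.
|Ram(6545, -42)| = 4, even; anisotropic at {3, 5, 7, 11}.

[3, 5, 7, 11]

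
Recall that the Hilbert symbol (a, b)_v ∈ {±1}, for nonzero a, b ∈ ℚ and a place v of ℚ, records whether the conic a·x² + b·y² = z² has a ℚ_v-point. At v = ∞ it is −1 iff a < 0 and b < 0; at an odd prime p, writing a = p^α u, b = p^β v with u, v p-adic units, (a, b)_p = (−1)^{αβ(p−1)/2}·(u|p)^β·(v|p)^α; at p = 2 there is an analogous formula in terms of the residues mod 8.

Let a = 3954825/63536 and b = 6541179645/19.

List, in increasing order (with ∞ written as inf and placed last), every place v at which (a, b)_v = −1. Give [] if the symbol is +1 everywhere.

[2, 3, 5, 7, 19, 31]

Mod squares: a ≡ 2387, b ≡ 735398895. Check v ∈ {∞, 2, 3, 5, 7, 11, 13, 19, 23, 31, 47}.
v=2: v_2(a)=-4, v_2(b)=0; units ≡ 3, 7 (mod 8); ε·ε+αω+βω = 1·1+-4·0+0·1 ≡ 1  ⇒  (a,b)_2 = -1.
v=31: a=31^1·(≡17), b=31^1·(≡27) mod 31; (17|31)=-1, (27|31)=-1; (−1)^{1·1·15}·(-1)^1·(-1)^1 = -1.
v=23: a=23^0·(≡9), b=23^1·(≡12) mod 23; (9|23)=+1, (12|23)=+1; (−1)^{0·1·11}·(+1)^1·(+1)^0 = +1.
v=7: a=7^1·(≡3), b=7^1·(≡3) mod 7; (3|7)=-1, (3|7)=-1; (−1)^{1·1·3}·(-1)^1·(-1)^1 = -1.
v=19: a=19^-2·(≡14), b=19^-1·(≡17) mod 19; (14|19)=-1, (17|19)=+1; (−1)^{-2·-1·9}·(-1)^-1·(+1)^-2 = -1.
v=5: a=5^2·(≡3), b=5^1·(≡1) mod 5; (3|5)=-1, (1|5)=+1; (−1)^{2·1·2}·(-1)^1·(+1)^2 = -1.
v=3: a=3^6·(≡2), b=3^1·(≡1) mod 3; (2|3)=-1, (1|3)=+1; (−1)^{6·1·1}·(-1)^1·(+1)^6 = -1.
v=47: a=47^0·(≡34), b=47^1·(≡19) mod 47; (34|47)=+1, (19|47)=-1; (−1)^{0·1·23}·(+1)^1·(-1)^0 = +1.
v=11: a=11^-1·(≡6), b=11^1·(≡4) mod 11; (6|11)=-1, (4|11)=+1; (−1)^{-1·1·5}·(-1)^1·(+1)^-1 = +1.
v=13: a=13^0·(≡6), b=13^2·(≡1) mod 13; (6|13)=-1, (1|13)=+1; (−1)^{0·2·6}·(-1)^2·(+1)^0 = +1.
v=∞: 2387 > 0 and 735398895 > 0  ⇒  (a,b)_∞ = +1.
Ram(2387, 735398895) = {2, 3, 5, 7, 19, 31}; no ℚ_2-point on the conic.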